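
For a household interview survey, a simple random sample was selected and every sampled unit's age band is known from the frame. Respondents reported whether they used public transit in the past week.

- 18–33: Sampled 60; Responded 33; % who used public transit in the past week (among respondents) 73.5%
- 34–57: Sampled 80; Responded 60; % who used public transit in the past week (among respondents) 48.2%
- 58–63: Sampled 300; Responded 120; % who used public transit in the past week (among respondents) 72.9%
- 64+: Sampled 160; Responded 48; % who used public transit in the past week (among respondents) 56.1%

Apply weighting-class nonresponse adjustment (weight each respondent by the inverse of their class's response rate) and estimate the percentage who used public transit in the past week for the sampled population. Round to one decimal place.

Response rates by class: 18–33 33/60 = 55%, 34–57 60/80 = 75%, 58–63 120/300 = 40%, 64+ 48/160 = 30%.
Weighting each respondent by the inverse class response rate inflates each class back to its sampled size, so the class weight is n_sampled:
  18–33: 60 × 73.5 = 4410
  34–57: 80 × 48.2 = 3856
  58–63: 300 × 72.9 = 21,870
  64+: 160 × 56.1 = 8976
Adjusted estimate = 39,112 / 600 = 65.1867 → 65.2%.

65.2%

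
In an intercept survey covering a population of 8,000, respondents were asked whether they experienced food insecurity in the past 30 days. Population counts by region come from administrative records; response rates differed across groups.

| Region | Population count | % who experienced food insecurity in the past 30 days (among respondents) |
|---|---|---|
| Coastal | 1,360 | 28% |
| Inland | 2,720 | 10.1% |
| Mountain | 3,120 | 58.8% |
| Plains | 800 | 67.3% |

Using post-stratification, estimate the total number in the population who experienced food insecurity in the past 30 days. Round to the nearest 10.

Each cell contributes its population count × the respondent rate:
  Coastal: 1,360 × 28% = 380.8
  Inland: 2,720 × 10.1% = 274.72
  Mountain: 3,120 × 58.8% = 1834.56
  Plains: 800 × 67.3% = 538.4
Estimated total = 3028.48 → 3,030.

3,030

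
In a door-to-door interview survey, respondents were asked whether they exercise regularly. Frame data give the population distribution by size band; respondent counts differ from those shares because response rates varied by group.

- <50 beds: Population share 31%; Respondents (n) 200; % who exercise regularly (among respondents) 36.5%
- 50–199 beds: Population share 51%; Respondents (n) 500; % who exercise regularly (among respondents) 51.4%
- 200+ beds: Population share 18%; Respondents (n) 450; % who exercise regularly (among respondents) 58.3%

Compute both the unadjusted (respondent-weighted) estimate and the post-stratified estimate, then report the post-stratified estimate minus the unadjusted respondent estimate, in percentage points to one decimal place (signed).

Naive respondent-only estimate (weights = respondent counts):
  (200/1150)×36.5 + (500/1150)×51.4 + (450/1150)×58.3 = 51.5087%
Post-stratifying to population shares instead:
  0.31×36.5 + 0.51×51.4 + 0.18×58.3 = 48.023%
Difference = 48.023 − 51.5087 = -3.4857 pp.

-3.5 percentage points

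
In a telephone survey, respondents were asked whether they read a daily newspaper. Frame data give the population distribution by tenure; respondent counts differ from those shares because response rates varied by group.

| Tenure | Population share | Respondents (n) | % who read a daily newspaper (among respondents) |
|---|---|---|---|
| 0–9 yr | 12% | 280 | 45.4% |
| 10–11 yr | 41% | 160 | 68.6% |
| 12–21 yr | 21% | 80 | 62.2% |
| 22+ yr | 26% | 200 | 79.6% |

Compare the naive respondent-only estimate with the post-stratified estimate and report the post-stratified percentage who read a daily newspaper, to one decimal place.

67.3%

Without adjustment, the pooled respondent share is:
  (280/720)×45.4 + (160/720)×68.6 + (80/720)×62.2 + (200/720)×79.6 = 61.9222%
Reweighting by population tenure shares:
  0.12×45.4 + 0.41×68.6 + 0.21×62.2 + 0.26×79.6 = 67.332%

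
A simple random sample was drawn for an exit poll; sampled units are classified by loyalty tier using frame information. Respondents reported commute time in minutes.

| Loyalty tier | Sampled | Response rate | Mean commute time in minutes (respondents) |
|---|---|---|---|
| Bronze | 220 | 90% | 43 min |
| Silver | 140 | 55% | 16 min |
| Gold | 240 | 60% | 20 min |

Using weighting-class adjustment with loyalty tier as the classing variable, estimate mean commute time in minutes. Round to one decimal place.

27.5

Weighting each respondent by the inverse class response rate inflates each class back to its sampled size, so the class weight is n_sampled:
  Bronze: 220 × 43 = 9460
  Silver: 140 × 16 = 2240
  Gold: 240 × 20 = 4800
Adjusted estimate = 16,500 / 600 = 27.5 → 27.5.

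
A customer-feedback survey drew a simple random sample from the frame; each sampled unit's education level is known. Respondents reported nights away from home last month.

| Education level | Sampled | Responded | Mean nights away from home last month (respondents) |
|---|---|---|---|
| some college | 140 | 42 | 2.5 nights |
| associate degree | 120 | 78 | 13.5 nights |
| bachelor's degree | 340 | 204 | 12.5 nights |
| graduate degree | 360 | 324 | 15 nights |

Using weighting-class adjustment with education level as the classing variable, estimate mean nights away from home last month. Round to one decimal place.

Response rates by class: some college 42/140 = 30%, associate degree 78/120 = 65%, bachelor's degree 204/340 = 60%, graduate degree 324/360 = 90%.
Inverse-response-rate weighting restores each class to its sampled count, so class totals weight by n_sampled:
  some college: 140 × 2.5 = 350
  associate degree: 120 × 13.5 = 1620
  bachelor's degree: 340 × 12.5 = 4250
  graduate degree: 360 × 15 = 5400
Adjusted estimate = 11,620 / 960 = 12.1042 → 12.1.

12.1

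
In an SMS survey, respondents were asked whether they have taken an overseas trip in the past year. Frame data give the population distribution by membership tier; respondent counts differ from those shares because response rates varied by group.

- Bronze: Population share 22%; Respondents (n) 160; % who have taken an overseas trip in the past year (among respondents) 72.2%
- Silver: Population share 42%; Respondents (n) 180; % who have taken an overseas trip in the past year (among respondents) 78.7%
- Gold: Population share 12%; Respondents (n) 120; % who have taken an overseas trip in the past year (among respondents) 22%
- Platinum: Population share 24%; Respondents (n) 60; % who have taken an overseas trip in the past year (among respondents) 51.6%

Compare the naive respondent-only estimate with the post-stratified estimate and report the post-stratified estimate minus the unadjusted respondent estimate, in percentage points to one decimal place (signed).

+3.5 percentage points

Unadjusted (pooled respondent) estimate weights by respondent counts:
  (160/520)×72.2 + (180/520)×78.7 + (120/520)×22 + (60/520)×51.6 = 60.4885%
Post-stratifying to population shares instead:
  0.22×72.2 + 0.42×78.7 + 0.12×22 + 0.24×51.6 = 63.962%
Difference = 63.962 − 60.4885 = 3.4735 pp.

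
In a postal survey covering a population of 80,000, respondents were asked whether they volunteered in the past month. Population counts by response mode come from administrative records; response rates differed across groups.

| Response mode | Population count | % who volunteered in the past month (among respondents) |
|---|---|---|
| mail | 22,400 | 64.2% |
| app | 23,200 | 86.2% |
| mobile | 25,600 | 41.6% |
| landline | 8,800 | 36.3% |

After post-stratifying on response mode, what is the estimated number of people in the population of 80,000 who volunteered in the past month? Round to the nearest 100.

48,200

Apply each group's respondent rate to its population count:
  mail: 22,400 × 64.2% = 14380.8
  app: 23,200 × 86.2% = 19998.4
  mobile: 25,600 × 41.6% = 10649.6
  landline: 8,800 × 36.3% = 3194.4
Estimated total = 48223.2 → 48,200.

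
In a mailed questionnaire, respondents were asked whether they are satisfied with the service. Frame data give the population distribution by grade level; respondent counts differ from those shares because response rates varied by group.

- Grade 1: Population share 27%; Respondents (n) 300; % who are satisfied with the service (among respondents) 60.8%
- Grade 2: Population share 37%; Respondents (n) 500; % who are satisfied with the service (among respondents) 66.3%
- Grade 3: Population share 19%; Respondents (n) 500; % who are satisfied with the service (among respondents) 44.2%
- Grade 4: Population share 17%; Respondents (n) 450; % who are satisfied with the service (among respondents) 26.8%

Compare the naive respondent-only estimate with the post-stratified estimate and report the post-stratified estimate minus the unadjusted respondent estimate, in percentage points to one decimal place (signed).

Without adjustment, the pooled respondent share is:
  (300/1750)×60.8 + (500/1750)×66.3 + (500/1750)×44.2 + (450/1750)×26.8 = 48.8857%
Post-stratifying to population shares instead:
  0.27×60.8 + 0.37×66.3 + 0.19×44.2 + 0.17×26.8 = 53.901%
Difference = 53.901 − 48.8857 = 5.0153 pp.

+5.0 percentage points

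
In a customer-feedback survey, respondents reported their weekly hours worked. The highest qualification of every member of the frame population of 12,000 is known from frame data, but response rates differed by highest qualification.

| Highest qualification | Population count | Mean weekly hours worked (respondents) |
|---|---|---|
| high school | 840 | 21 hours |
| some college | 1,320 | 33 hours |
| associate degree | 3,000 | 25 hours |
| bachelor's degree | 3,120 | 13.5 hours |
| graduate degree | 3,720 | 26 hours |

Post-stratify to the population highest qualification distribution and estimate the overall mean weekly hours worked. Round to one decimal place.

22.9

Reweight to the known highest qualification distribution:
  high school: (840/12,000) × 21 = 1.47
  some college: (1,320/12,000) × 33 = 3.63
  associate degree: (3,000/12,000) × 25 = 6.25
  bachelor's degree: (3,120/12,000) × 13.5 = 3.51
  graduate degree: (3,720/12,000) × 26 = 8.06
Post-stratified estimate = 22.92 → 22.9.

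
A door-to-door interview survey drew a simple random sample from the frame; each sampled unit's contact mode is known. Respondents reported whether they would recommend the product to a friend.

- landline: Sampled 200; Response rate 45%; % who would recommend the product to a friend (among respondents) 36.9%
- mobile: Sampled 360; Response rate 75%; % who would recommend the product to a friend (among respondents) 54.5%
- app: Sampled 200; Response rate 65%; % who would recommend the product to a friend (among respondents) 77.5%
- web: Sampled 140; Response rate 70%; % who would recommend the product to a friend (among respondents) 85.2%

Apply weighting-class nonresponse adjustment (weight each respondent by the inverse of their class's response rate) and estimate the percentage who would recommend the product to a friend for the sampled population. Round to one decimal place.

With weight = n_sampled/n_responded per class, the weighted class total is n_sampled:
  landline: 200 × 36.9 = 7380
  mobile: 360 × 54.5 = 19,620
  app: 200 × 77.5 = 15,500
  web: 140 × 85.2 = 11,928
Adjusted estimate = 54,428 / 900 = 60.4756 → 60.5%.

60.5%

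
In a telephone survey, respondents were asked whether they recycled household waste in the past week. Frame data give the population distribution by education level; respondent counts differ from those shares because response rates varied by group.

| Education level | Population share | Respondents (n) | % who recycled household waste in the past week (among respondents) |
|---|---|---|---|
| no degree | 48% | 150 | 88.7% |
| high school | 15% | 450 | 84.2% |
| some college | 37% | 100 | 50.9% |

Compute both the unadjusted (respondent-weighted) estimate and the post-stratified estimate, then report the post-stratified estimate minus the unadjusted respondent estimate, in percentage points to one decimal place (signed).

Without adjustment, the pooled respondent share is:
  (150/700)×88.7 + (450/700)×84.2 + (100/700)×50.9 = 80.4071%
Post-stratified estimate weights by population shares:
  0.48×88.7 + 0.15×84.2 + 0.37×50.9 = 74.039%
Difference = 74.039 − 80.4071 = -6.3681 pp.

-6.4 percentage points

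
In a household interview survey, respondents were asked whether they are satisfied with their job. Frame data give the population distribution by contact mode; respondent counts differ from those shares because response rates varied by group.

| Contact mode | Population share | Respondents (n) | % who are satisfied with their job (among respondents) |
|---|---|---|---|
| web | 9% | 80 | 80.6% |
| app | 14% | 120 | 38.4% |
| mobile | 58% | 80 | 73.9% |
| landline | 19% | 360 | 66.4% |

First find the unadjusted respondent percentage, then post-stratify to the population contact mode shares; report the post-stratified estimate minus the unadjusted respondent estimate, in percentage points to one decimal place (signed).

Without adjustment, the pooled respondent share is:
  (80/640)×80.6 + (120/640)×38.4 + (80/640)×73.9 + (360/640)×66.4 = 63.8625%
Post-stratifying to population shares instead:
  0.09×80.6 + 0.14×38.4 + 0.58×73.9 + 0.19×66.4 = 68.108%
Difference = 68.108 − 63.8625 = 4.2455 pp.

+4.2 percentage points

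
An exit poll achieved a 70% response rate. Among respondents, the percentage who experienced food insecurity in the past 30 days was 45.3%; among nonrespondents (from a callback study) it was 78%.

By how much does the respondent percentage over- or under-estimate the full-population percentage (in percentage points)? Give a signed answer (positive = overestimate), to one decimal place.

Nonresponse fraction = 1 − 0.7 = 0.3.
Bias = (nonresponse fraction) × (respondent percentage − nonrespondent percentage)
     = 0.3 × (45.3 − 78) = 0.3 × -32.7 = -9.81.

-9.8 percentage points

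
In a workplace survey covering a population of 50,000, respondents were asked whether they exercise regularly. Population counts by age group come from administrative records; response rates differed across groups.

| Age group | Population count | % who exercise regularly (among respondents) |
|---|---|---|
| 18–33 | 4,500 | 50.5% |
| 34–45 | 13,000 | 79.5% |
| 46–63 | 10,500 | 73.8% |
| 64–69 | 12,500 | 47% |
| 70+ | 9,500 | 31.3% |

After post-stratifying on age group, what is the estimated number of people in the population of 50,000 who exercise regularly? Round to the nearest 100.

Estimated count per cell = population count × respondent percentage:
  18–33: 4,500 × 50.5% = 2272.5
  34–45: 13,000 × 79.5% = 10,335
  46–63: 10,500 × 73.8% = 7749
  64–69: 12,500 × 47% = 5875
  70+: 9,500 × 31.3% = 2973.5
Estimated total = 29,205 → 29,200.

29,200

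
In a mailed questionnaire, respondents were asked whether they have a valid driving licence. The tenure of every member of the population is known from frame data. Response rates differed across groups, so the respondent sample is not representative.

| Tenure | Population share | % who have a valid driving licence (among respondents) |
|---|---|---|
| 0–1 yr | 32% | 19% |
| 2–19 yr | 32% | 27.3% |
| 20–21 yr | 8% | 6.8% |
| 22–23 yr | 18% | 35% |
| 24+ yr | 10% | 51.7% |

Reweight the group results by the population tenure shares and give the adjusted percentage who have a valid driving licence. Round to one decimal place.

Each cell contributes population-share × respondent value:
  0–1 yr: 0.32 × 19 = 6.08
  2–19 yr: 0.32 × 27.3 = 8.736
  20–21 yr: 0.08 × 6.8 = 0.544
  22–23 yr: 0.18 × 35 = 6.3
  24+ yr: 0.1 × 51.7 = 5.17
Post-stratified estimate = 26.83 → 26.8%.

26.8%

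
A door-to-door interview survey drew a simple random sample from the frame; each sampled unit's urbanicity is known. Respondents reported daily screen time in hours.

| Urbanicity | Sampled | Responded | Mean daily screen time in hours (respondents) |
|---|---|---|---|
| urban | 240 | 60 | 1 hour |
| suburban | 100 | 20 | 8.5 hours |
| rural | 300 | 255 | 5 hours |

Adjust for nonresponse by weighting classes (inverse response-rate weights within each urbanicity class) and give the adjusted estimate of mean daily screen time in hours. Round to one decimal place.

Response rates by class: urban 60/240 = 25%, suburban 20/100 = 20%, rural 255/300 = 85%.
Weighting each respondent by the inverse class response rate inflates each class back to its sampled size, so the class weight is n_sampled:
  urban: 240 × 1 = 240
  suburban: 100 × 8.5 = 850
  rural: 300 × 5 = 1500
Adjusted estimate = 2590 / 640 = 4.04688 → 4.0.

4.0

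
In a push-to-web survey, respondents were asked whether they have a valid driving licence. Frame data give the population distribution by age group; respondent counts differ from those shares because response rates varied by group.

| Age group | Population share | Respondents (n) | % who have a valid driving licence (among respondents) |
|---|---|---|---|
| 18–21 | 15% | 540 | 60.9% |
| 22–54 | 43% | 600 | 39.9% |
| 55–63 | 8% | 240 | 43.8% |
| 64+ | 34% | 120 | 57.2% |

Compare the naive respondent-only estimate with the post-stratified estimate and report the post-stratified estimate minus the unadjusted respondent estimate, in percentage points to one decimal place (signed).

-0.2 percentage points

Without adjustment, the pooled respondent share is:
  (540/1500)×60.9 + (600/1500)×39.9 + (240/1500)×43.8 + (120/1500)×57.2 = 49.468%
Post-stratified estimate weights by population shares:
  0.15×60.9 + 0.43×39.9 + 0.08×43.8 + 0.34×57.2 = 49.244%
Difference = 49.244 − 49.468 = -0.224 pp.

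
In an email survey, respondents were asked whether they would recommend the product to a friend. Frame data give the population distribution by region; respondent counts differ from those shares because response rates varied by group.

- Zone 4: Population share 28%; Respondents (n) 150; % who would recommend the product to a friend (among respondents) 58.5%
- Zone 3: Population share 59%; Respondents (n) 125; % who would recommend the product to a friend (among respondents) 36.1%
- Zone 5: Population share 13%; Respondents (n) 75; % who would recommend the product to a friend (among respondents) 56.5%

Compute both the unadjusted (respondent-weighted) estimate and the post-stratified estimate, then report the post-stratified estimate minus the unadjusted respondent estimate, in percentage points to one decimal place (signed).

Without adjustment, the pooled respondent share is:
  (150/350)×58.5 + (125/350)×36.1 + (75/350)×56.5 = 50.0714%
Reweighting by population region shares:
  0.28×58.5 + 0.59×36.1 + 0.13×56.5 = 45.024%
Difference = 45.024 − 50.0714 = -5.0474 pp.

-5.0 percentage points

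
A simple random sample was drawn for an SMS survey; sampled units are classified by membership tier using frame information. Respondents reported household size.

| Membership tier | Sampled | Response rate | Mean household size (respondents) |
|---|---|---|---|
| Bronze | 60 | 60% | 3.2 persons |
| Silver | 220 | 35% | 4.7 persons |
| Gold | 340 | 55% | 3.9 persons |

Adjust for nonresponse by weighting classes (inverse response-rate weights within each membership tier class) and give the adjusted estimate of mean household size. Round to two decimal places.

4.12

Each respondent's weight = sampled/responded in their class; summing within a class gives n_sampled, so:
  Bronze: 60 × 3.2 = 192
  Silver: 220 × 4.7 = 1034
  Gold: 340 × 3.9 = 1326
Adjusted estimate = 2552 / 620 = 4.11613 → 4.12.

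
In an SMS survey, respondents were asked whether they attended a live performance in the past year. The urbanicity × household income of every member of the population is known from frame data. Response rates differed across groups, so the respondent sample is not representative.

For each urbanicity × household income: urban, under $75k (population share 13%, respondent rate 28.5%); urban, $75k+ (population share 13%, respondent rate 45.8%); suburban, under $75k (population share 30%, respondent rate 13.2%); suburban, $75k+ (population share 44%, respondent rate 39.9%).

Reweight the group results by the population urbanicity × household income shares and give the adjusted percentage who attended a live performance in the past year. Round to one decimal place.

31.2%

Post-stratification weights by population share, not respondent share:
  urban, under $75k: 0.13 × 28.5 = 3.705
  urban, $75k+: 0.13 × 45.8 = 5.954
  suburban, under $75k: 0.3 × 13.2 = 3.96
  suburban, $75k+: 0.44 × 39.9 = 17.556
Post-stratified estimate = 31.175 → 31.2%.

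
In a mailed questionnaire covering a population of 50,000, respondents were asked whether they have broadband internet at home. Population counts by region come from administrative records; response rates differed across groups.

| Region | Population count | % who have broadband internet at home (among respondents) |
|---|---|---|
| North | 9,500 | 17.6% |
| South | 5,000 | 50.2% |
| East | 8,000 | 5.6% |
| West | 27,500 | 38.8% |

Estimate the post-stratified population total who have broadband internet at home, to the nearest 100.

15,300

Each cell contributes its population count × the respondent rate:
  North: 9,500 × 17.6% = 1672
  South: 5,000 × 50.2% = 2510
  East: 8,000 × 5.6% = 448
  West: 27,500 × 38.8% = 10,670
Estimated total = 15,300 → 15,300.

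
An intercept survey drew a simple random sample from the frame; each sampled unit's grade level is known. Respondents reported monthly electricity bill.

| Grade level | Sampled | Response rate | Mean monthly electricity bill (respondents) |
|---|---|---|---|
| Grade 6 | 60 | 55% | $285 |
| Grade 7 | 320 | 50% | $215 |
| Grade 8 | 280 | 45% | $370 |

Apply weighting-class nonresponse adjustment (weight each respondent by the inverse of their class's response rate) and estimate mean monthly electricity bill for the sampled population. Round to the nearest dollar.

$287

Each respondent's weight = sampled/responded in their class; summing within a class gives n_sampled, so:
  Grade 6: 60 × 285 = 17,100
  Grade 7: 320 × 215 = 68,800
  Grade 8: 280 × 370 = 103,600
Adjusted estimate = 189,500 / 660 = 287.121 → $287.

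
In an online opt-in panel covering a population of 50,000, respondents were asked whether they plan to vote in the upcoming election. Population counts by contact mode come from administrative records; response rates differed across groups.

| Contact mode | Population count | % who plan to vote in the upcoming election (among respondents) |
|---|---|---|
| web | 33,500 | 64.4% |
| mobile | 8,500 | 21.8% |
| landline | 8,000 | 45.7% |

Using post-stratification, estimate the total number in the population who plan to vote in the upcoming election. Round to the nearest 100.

Estimated count per cell = population count × respondent percentage:
  web: 33,500 × 64.4% = 21,574
  mobile: 8,500 × 21.8% = 1853
  landline: 8,000 × 45.7% = 3656
Estimated total = 27,083 → 27,100.

27,100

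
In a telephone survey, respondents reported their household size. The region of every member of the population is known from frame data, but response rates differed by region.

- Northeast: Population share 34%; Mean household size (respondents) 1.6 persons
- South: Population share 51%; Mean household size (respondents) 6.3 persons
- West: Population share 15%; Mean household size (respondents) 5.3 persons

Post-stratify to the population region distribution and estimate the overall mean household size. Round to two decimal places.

4.55

Reweight to the known region distribution:
  Northeast: 0.34 × 1.6 = 0.544
  South: 0.51 × 6.3 = 3.213
  West: 0.15 × 5.3 = 0.795
Post-stratified estimate = 4.552 → 4.55.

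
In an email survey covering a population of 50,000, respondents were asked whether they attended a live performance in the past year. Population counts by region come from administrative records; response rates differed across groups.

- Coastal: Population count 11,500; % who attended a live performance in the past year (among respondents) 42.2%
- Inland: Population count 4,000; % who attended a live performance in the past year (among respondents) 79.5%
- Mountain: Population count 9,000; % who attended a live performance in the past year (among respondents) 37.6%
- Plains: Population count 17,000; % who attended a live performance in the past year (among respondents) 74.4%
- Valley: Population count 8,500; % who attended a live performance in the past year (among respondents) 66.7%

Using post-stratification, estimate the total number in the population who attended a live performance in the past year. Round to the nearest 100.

Estimated count per cell = population count × respondent percentage:
  Coastal: 11,500 × 42.2% = 4853
  Inland: 4,000 × 79.5% = 3180
  Mountain: 9,000 × 37.6% = 3384
  Plains: 17,000 × 74.4% = 12,648
  Valley: 8,500 × 66.7% = 5669.5
Estimated total = 29734.5 → 29,700.

29,700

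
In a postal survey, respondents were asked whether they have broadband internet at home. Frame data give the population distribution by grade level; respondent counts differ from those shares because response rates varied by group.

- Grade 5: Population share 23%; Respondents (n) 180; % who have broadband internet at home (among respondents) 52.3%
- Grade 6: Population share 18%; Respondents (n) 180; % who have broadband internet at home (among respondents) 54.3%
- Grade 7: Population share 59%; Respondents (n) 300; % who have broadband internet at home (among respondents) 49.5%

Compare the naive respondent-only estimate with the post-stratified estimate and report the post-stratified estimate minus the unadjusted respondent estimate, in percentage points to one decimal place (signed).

-0.6 percentage points

Naive respondent-only estimate (weights = respondent counts):
  (180/660)×52.3 + (180/660)×54.3 + (300/660)×49.5 = 51.5727%
Post-stratifying to population shares instead:
  0.23×52.3 + 0.18×54.3 + 0.59×49.5 = 51.008%
Difference = 51.008 − 51.5727 = -0.5647 pp.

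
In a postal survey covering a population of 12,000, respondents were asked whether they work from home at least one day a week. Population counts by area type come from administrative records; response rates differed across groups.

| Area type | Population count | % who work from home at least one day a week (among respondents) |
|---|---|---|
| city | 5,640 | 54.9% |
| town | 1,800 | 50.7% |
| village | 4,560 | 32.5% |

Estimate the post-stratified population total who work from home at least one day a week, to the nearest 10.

Estimated count per cell = population count × respondent percentage:
  city: 5,640 × 54.9% = 3096.36
  town: 1,800 × 50.7% = 912.6
  village: 4,560 × 32.5% = 1482
Estimated total = 5490.96 → 5,490.

5,490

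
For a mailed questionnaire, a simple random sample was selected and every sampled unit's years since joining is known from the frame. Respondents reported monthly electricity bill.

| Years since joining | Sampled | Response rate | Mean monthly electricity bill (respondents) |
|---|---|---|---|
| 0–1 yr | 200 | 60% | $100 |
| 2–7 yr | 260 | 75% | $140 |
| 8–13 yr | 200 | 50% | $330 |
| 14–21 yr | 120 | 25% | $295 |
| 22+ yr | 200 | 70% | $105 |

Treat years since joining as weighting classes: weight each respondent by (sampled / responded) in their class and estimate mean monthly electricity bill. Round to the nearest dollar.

$182

Weighting each respondent by the inverse class response rate inflates each class back to its sampled size, so the class weight is n_sampled:
  0–1 yr: 200 × 100 = 20,000
  2–7 yr: 260 × 140 = 36,400
  8–13 yr: 200 × 330 = 66,000
  14–21 yr: 120 × 295 = 35,400
  22+ yr: 200 × 105 = 21,000
Adjusted estimate = 178,800 / 980 = 182.449 → $182.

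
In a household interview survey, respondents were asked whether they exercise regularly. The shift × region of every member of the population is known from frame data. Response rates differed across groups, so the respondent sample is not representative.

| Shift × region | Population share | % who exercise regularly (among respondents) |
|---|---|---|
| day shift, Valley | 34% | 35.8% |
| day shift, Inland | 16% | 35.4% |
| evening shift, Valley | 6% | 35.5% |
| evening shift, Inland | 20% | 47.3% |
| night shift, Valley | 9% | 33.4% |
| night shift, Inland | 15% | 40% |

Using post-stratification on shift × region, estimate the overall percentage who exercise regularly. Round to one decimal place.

Post-stratification weights by population share, not respondent share:
  day shift, Valley: 0.34 × 35.8 = 12.172
  day shift, Inland: 0.16 × 35.4 = 5.664
  evening shift, Valley: 0.06 × 35.5 = 2.13
  evening shift, Inland: 0.2 × 47.3 = 9.46
  night shift, Valley: 0.09 × 33.4 = 3.006
  night shift, Inland: 0.15 × 40 = 6
Post-stratified estimate = 38.432 → 38.4%.

38.4%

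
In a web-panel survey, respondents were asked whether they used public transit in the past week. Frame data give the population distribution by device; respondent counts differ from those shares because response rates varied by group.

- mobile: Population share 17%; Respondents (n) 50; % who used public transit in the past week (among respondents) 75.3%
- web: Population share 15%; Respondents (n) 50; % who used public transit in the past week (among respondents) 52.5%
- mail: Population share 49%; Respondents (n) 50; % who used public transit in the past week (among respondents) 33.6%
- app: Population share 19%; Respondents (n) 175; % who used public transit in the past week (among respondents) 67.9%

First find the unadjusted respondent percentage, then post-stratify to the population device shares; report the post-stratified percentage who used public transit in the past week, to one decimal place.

50.0%

Unadjusted (pooled respondent) estimate weights by respondent counts:
  (50/325)×75.3 + (50/325)×52.5 + (50/325)×33.6 + (175/325)×67.9 = 61.3923%
Reweighting by population device shares:
  0.17×75.3 + 0.15×52.5 + 0.49×33.6 + 0.19×67.9 = 50.041%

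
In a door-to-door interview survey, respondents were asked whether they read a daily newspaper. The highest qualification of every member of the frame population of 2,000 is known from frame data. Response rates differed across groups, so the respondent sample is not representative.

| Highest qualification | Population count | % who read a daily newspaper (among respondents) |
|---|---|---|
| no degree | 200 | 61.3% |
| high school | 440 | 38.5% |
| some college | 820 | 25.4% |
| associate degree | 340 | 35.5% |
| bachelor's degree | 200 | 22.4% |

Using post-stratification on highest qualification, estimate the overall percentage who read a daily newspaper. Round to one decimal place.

Each cell contributes population-share × respondent value:
  no degree: (200/2,000) × 61.3 = 6.13
  high school: (440/2,000) × 38.5 = 8.47
  some college: (820/2,000) × 25.4 = 10.414
  associate degree: (340/2,000) × 35.5 = 6.035
  bachelor's degree: (200/2,000) × 22.4 = 2.24
Post-stratified estimate = 33.289 → 33.3%.

33.3%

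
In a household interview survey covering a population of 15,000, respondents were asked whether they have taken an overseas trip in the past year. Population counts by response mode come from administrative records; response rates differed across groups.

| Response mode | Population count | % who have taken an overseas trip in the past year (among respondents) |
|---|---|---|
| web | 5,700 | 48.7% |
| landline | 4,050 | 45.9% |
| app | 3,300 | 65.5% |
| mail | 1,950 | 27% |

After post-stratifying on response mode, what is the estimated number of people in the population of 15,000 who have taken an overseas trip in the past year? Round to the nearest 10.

Each cell contributes its population count × the respondent rate:
  web: 5,700 × 48.7% = 2775.9
  landline: 4,050 × 45.9% = 1858.95
  app: 3,300 × 65.5% = 2161.5
  mail: 1,950 × 27% = 526.5
Estimated total = 7322.85 → 7,320.

7,320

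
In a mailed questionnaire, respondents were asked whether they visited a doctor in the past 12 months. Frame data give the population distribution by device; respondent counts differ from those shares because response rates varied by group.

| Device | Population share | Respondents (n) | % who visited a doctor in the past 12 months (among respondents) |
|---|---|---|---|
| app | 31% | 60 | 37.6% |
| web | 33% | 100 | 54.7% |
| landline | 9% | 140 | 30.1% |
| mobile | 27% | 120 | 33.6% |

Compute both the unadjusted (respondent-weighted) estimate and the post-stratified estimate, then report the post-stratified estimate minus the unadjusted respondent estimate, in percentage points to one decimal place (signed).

+3.5 percentage points

Naive respondent-only estimate (weights = respondent counts):
  (60/420)×37.6 + (100/420)×54.7 + (140/420)×30.1 + (120/420)×33.6 = 38.0286%
Post-stratified estimate weights by population shares:
  0.31×37.6 + 0.33×54.7 + 0.09×30.1 + 0.27×33.6 = 41.488%
Difference = 41.488 − 38.0286 = 3.4594 pp.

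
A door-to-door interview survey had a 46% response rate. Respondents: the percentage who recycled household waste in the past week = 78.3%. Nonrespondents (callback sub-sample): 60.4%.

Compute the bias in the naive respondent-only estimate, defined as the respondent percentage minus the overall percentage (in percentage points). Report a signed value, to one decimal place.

+9.7 percentage points

Nonresponse fraction = 1 − 0.46 = 0.54.
Bias = (nonresponse fraction) × (respondent percentage − nonrespondent percentage)
     = 0.54 × (78.3 − 60.4) = 0.54 × 17.9 = 9.666.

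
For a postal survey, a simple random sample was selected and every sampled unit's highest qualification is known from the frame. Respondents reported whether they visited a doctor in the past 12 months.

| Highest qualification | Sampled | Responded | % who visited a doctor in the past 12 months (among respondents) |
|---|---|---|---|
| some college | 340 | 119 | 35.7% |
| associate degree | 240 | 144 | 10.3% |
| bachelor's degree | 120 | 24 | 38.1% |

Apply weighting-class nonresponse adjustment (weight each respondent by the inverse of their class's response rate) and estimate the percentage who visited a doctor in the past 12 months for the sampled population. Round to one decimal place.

Class response rates: some college 119/340 = 35%, associate degree 144/240 = 60%, bachelor's degree 24/120 = 20%.
Inverse-response-rate weighting restores each class to its sampled count, so class totals weight by n_sampled:
  some college: 340 × 35.7 = 12138
  associate degree: 240 × 10.3 = 2472
  bachelor's degree: 120 × 38.1 = 4572
Adjusted estimate = 19,182 / 700 = 27.4029 → 27.4%.

27.4%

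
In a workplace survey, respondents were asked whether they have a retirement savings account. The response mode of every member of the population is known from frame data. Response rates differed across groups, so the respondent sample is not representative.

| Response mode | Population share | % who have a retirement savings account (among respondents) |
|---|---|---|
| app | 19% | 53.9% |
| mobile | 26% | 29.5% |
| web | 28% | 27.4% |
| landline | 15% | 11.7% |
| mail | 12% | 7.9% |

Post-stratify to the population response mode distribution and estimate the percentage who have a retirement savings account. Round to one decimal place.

Reweight to the known response mode distribution:
  app: 0.19 × 53.9 = 10.241
  mobile: 0.26 × 29.5 = 7.67
  web: 0.28 × 27.4 = 7.672
  landline: 0.15 × 11.7 = 1.755
  mail: 0.12 × 7.9 = 0.948
Post-stratified estimate = 28.286 → 28.3%.

28.3%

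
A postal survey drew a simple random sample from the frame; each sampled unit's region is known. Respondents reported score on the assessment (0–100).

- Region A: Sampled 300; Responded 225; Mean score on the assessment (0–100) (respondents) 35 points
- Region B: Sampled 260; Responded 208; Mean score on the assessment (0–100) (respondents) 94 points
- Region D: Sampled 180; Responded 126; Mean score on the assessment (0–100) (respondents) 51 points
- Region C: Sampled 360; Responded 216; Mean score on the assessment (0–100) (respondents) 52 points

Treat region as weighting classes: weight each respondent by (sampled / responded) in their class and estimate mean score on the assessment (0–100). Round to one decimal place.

57.1

Class response rates: Region A 225/300 = 75%, Region B 208/260 = 80%, Region D 126/180 = 70%, Region C 216/360 = 60%.
Inverse-response-rate weighting restores each class to its sampled count, so class totals weight by n_sampled:
  Region A: 300 × 35 = 10,500
  Region B: 260 × 94 = 24,440
  Region D: 180 × 51 = 9180
  Region C: 360 × 52 = 18,720
Adjusted estimate = 62,840 / 1,100 = 57.1273 → 57.1.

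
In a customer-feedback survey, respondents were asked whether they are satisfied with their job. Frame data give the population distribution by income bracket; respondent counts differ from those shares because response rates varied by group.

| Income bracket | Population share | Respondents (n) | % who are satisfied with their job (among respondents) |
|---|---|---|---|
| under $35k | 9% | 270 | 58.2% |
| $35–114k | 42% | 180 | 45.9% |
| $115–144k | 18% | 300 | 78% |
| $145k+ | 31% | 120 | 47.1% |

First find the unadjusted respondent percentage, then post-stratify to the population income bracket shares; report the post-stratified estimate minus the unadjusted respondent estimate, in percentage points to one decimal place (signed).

Naive respondent-only estimate (weights = respondent counts):
  (270/870)×58.2 + (180/870)×45.9 + (300/870)×78 + (120/870)×47.1 = 60.9517%
Post-stratified estimate weights by population shares:
  0.09×58.2 + 0.42×45.9 + 0.18×78 + 0.31×47.1 = 53.157%
Difference = 53.157 − 60.9517 = -7.7947 pp.

-7.8 percentage points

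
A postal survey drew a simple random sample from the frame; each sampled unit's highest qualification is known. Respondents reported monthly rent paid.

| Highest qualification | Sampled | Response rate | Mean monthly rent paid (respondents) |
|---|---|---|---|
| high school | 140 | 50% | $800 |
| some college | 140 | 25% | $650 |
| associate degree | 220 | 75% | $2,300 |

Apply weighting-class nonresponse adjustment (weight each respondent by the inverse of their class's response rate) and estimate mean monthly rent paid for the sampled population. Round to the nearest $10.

Weighting each respondent by the inverse class response rate inflates each class back to its sampled size, so the class weight is n_sampled:
  high school: 140 × 800 = 112,000
  some college: 140 × 650 = 91,000
  associate degree: 220 × 2300 = 506,000
Adjusted estimate = 709,000 / 500 = 1418 → $1,420.

$1,420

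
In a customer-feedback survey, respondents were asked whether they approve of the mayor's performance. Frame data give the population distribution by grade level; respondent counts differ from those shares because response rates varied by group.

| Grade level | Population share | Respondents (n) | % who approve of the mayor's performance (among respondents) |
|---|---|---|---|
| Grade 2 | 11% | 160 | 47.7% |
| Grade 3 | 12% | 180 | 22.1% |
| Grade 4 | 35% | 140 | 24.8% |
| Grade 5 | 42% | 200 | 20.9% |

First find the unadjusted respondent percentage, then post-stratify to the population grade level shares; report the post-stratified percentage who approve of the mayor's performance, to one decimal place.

25.4%

Without adjustment, the pooled respondent share is:
  (160/680)×47.7 + (180/680)×22.1 + (140/680)×24.8 + (200/680)×20.9 = 28.3265%
Post-stratified estimate weights by population shares:
  0.11×47.7 + 0.12×22.1 + 0.35×24.8 + 0.42×20.9 = 25.357%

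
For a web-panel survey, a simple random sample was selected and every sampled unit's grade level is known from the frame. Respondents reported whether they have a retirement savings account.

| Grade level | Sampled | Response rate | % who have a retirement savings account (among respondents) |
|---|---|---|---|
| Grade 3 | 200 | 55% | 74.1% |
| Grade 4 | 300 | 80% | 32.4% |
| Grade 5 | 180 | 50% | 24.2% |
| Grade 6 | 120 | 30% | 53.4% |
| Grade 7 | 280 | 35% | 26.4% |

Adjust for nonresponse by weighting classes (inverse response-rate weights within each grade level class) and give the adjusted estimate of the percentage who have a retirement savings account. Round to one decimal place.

Inverse-response-rate weighting restores each class to its sampled count, so class totals weight by n_sampled:
  Grade 3: 200 × 74.1 = 14820
  Grade 4: 300 × 32.4 = 9720
  Grade 5: 180 × 24.2 = 4356
  Grade 6: 120 × 53.4 = 6408
  Grade 7: 280 × 26.4 = 7392
Adjusted estimate = 42,696 / 1,080 = 39.5333 → 39.5%.

39.5%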